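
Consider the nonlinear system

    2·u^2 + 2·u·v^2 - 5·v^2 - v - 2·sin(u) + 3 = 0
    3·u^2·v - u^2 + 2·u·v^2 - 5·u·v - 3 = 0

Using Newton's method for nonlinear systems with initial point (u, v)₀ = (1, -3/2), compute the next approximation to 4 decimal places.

At (1, -3/2): F = (-1.932942, 3.5000).
Jacobian J = [[4·u + 2·v^2 - 2·cos(u), 4·u·v - 10·v - 1], [6·u·v - 2·u + 2·v^2 - 5·v, 3·u^2 + 4·u·v - 5·u]].
At the point, J = [[7.419395, 8.0000], [1.0000, -8.0000]] (det J = -67.355163).
Solving J·Δ = −F gives Δ = (-0.1861, 0.4142).
Then the next iterate is (u, v)₁ = (0.8139, -1.0858).

(0.8139, -1.0858)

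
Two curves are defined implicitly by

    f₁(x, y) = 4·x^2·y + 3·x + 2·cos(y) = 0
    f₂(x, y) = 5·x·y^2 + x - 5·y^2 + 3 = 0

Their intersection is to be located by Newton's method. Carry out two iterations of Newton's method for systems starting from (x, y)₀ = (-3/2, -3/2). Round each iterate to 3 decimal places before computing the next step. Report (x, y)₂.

(-0.569, -0.709)

At (-3/2, -3/2): F = (-17.85853, -26.625).
Jacobian J = [[8·x·y + 3, 4·x^2 - 2·sin(y)], [5·y^2 + 1, 10·x·y - 10·y]].
At the point, J = [[21.000, 10.99499], [12.250, 37.500]] (det J = 652.81137).
Solving J·Δ = −F gives Δ = (0.577, 0.521).
Then the next iterate is (x, y)₁ = (-0.923, -0.979).
Round to (-0.923, -0.979) and repeat: F = (-4.98945, -7.13841), J = [[10.22894, 5.06760], [5.79221, 18.82617]].
Δ = (0.354, 0.270), so (x, y)₂ = (-0.569, -0.709).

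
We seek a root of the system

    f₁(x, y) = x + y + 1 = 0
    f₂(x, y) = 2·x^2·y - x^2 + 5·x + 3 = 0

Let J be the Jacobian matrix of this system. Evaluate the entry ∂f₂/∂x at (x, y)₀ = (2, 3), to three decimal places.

∂f₂/∂x = 4·x·y - 2·x + 5.
At (2, 3) this is 25.000.

25.000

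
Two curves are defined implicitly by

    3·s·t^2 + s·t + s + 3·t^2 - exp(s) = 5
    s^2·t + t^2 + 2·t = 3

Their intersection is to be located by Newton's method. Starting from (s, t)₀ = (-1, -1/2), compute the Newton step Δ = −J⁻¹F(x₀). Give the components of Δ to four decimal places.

At (-1, -1/2): F = (-5.867879, -4.2500).
Jacobian J = [[3·t^2 + t - exp(s) + 1, 6·s·t + s + 6·t], [2·s·t, s^2 + 2·t + 2]].
At the point, J = [[0.882121, -1.0000], [1.0000, 2.0000]] (det J = 2.764241).
Solving J·Δ = −F gives Δ = (5.7831, -0.7665).

(5.7831, -0.7665)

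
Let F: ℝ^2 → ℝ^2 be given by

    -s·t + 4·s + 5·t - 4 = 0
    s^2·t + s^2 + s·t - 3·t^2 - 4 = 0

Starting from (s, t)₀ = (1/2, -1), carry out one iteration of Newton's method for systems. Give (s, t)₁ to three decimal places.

(0.765, 0.150)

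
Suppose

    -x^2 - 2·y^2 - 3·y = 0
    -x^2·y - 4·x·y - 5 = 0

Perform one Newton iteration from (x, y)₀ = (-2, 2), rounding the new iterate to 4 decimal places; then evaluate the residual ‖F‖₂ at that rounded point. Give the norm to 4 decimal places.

At (-2, 2): F = (-18.0000, 3.0000).
Jacobian J = [[-2·x, -4·y - 3], [-2·x·y - 4·y, -x^2 - 4·x]].
At the point, J = [[4.0000, -11.0000], [0.0000, 4.0000]] (det J = 16.0000).
Solving J·Δ = −F gives Δ = (2.4375, -0.7500).
Then the next iterate is (x, y)₁ = (0.4375, 1.2500).
Re-evaluating at (0.4375, 1.2500): F = (-7.066406, -7.426758), so ‖F‖₂ = 10.2514.

10.2514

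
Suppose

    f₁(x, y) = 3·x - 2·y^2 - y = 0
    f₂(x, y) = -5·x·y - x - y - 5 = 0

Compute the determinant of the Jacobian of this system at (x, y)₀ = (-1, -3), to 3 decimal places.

J = [[3, -4·y - 1], [-5·y - 1, -5·x - 1]].
At the point, J = [[3.000, 11.000], [14.000, 4.000]].
det J = -142.000.

-142.000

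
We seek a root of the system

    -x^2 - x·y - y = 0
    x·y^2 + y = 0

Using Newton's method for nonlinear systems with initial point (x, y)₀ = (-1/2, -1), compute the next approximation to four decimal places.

At (-1/2, -1): F = (0.2500, -1.5000).
Jacobian J = [[-2·x - y, -x - 1], [y^2, 2·x·y + 1]].
At the point, J = [[2.0000, -0.5000], [1.0000, 2.0000]] (det J = 4.5000).
Solving J·Δ = −F gives Δ = (0.0556, 0.7222).
Then the next iterate is (x, y)₁ = (-0.4444, -0.2778).

(-0.4444, -0.2778)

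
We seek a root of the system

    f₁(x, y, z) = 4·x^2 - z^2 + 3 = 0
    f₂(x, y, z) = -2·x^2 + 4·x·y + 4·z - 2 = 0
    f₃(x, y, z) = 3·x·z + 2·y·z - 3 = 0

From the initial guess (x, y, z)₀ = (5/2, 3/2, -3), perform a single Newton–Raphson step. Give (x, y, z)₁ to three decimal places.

At (5/2, 3/2, -3): F = (19.000, -11.500, -34.500).
Jacobian J = [[8·x, 0, -2·z], [-4·x + 4·y, 4·x, 4], [3·z, 2·z, 3·x + 2·y]].
At the point, J = [[20.000, 0.000, 6.000], [-4.000, 10.000, 4.000], [-9.000, -6.000, 10.500]] (det J = 3264.000).
Solving J·Δ = −F gives Δ = (-1.512, -0.204, 1.873).
Then the next iterate is (x, y, z)₁ = (0.988, 1.296, -1.127).

(0.988, 1.296, -1.127)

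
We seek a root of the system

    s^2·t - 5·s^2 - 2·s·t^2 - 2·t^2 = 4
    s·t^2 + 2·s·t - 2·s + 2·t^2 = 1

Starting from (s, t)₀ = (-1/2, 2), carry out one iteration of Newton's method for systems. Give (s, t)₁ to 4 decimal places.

(-12.0000, 15.0000)

At (-1/2, 2): F = (-8.7500, 4.0000).
Jacobian J = [[2·s·t - 10·s - 2·t^2, s^2 - 4·s·t - 4·t], [t^2 + 2·t - 2, 2·s·t + 2·s + 4·t]].
At the point, J = [[-5.0000, -3.7500], [6.0000, 5.0000]] (det J = -2.5000).
Solving J·Δ = −F gives Δ = (-11.5000, 13.0000).
Then the next iterate is (s, t)₁ = (-12.0000, 15.0000).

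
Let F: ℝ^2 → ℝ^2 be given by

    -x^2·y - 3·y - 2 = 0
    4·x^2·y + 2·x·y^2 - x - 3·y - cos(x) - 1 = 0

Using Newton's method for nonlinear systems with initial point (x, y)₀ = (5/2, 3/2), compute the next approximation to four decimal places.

(7.8554, -4.5584)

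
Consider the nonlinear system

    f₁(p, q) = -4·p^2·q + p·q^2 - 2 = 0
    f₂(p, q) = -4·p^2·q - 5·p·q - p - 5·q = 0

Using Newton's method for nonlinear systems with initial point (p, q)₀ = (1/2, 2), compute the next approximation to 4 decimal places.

(-0.1509, 1.3962)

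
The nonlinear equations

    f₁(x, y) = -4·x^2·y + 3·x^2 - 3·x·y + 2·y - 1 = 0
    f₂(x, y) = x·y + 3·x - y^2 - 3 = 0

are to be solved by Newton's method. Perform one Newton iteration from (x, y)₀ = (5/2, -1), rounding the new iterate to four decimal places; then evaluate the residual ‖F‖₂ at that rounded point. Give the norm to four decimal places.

13.0205

At (5/2, -1): F = (48.2500, 1.0000).
Jacobian J = [[-8·x·y + 6·x - 3·y, -4·x^2 - 3·x + 2], [y + 3, x - 2·y]].
At the point, J = [[38.0000, -30.5000], [2.0000, 4.5000]] (det J = 232.0000).
Solving J·Δ = −F gives Δ = (-1.0673, 0.2522).
Then the next iterate is (x, y)₁ = (1.4327, -0.7478).
Re-evaluating at (1.4327, -0.7478): F = (13.016232, -0.332478), so ‖F‖₂ = 13.0205.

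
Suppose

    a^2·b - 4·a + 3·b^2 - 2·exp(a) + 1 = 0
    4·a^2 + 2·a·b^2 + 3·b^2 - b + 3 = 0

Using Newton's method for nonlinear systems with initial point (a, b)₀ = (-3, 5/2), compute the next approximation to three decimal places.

(-0.778, 2.012)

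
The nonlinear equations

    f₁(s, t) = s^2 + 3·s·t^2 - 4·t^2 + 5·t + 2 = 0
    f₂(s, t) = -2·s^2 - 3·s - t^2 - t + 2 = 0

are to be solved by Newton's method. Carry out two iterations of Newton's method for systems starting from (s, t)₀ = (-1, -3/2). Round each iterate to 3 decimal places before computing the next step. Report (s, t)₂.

(-3.940, 0.943)

At (-1, -3/2): F = (-20.250, 2.250).
Jacobian J = [[2·s + 3·t^2, 6·s·t - 8·t + 5], [-4·s - 3, -2·t - 1]].
At the point, J = [[4.750, 26.000], [1.000, 2.000]] (det J = -16.500).
Solving J·Δ = −F gives Δ = (-6.000, 1.875).
Then the next iterate is (s, t)₁ = (-7.000, 0.375).
Round to (-7.000, 0.375) and repeat: F = (49.35938, -75.51562), J = [[-13.57812, -13.750], [25.000, -1.750]].
Δ = (3.060, 0.568), so (s, t)₂ = (-3.940, 0.943).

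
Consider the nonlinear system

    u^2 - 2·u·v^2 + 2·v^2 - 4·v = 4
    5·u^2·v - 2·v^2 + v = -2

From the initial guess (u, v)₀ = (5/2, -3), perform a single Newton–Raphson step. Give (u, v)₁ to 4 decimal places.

At (5/2, -3): F = (-12.7500, -112.7500).
Jacobian J = [[2·u - 2·v^2, -4·u·v + 4·v - 4], [10·u·v, 5·u^2 - 4·v + 1]].
At the point, J = [[-13.0000, 14.0000], [-75.0000, 44.2500]] (det J = 474.7500).
Solving J·Δ = −F gives Δ = (-2.1365, -1.0732).
Then the next iterate is (u, v)₁ = (0.3635, -4.0732).

(0.3635, -4.0732)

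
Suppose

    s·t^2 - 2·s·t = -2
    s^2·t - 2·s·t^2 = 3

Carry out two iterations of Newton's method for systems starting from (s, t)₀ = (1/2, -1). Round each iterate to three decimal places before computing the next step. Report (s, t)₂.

(0.042, 1.250)

At (1/2, -1): F = (3.500, -4.250).
Jacobian J = [[t^2 - 2·t, 2·s·t - 2·s], [2·s·t - 2·t^2, s^2 - 4·s·t]].
At the point, J = [[3.000, -2.000], [-3.000, 2.250]] (det J = 0.750).
Solving J·Δ = −F gives Δ = (0.833, 3.000).
Then the next iterate is (s, t)₁ = (1.333, 2.000).
Round to (1.333, 2.000) and repeat: F = (2.000, -10.11022), J = [[0.000, 2.666], [-2.668, -8.88711]].
Δ = (-1.291, -0.750), so (s, t)₂ = (0.042, 1.250).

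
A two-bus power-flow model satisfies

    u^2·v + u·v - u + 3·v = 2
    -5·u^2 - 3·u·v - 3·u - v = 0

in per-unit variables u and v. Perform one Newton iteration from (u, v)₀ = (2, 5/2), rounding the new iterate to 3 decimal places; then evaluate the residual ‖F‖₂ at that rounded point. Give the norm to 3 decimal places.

At (2, 5/2): F = (18.500, -43.500).
Jacobian J = [[2·u·v + v - 1, u^2 + u + 3], [-10·u - 3·v - 3, -3·u - 1]].
At the point, J = [[11.500, 9.000], [-30.500, -7.000]] (det J = 194.000).
Solving J·Δ = −F gives Δ = (-1.351, -0.330).
Then the next iterate is (u, v)₁ = (0.649, 2.170).
Re-evaluating at (0.649, 2.170): F = (6.18334, -10.44800), so ‖F‖₂ = 12.141.

12.141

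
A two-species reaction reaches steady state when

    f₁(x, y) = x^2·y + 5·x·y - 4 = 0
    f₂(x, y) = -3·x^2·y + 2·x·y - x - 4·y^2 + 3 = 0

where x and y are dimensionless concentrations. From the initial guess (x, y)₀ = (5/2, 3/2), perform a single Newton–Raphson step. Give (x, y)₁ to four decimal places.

(-37.5667, 32.2667)

At (5/2, 3/2): F = (24.1250, -29.1250).
Jacobian J = [[2·x·y + 5·y, x^2 + 5·x], [-6·x·y + 2·y - 1, -3·x^2 + 2·x - 8·y]].
At the point, J = [[15.0000, 18.7500], [-20.5000, -25.7500]] (det J = -1.8750).
Solving J·Δ = −F gives Δ = (-40.0667, 30.7667).
Then the next iterate is (x, y)₁ = (-37.5667, 32.2667).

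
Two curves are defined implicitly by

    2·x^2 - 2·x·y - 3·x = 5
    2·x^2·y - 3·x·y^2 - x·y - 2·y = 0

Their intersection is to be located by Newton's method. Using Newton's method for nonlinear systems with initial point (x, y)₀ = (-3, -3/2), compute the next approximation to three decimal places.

(-0.205, 1.923)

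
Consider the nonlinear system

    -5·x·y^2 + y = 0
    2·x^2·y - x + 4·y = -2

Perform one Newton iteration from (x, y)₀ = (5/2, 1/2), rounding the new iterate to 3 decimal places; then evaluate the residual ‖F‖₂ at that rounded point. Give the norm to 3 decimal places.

3.641

At (5/2, 1/2): F = (-2.625, 7.750).
Jacobian J = [[-5·y^2, -10·x·y + 1], [4·x·y - 1, 2·x^2 + 4]].
At the point, J = [[-1.250, -11.500], [4.000, 16.500]] (det J = 25.375).
Solving J·Δ = −F gives Δ = (-1.805, -0.032).
Then the next iterate is (x, y)₁ = (0.695, 0.468).
Re-evaluating at (0.695, 0.468): F = (-0.29311, 3.62911), so ‖F‖₂ = 3.641.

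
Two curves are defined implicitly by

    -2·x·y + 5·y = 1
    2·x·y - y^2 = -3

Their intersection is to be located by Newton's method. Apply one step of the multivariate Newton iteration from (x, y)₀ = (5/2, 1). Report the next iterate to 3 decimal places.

At (5/2, 1): F = (-1.000, 7.000).
Jacobian J = [[-2·y, -2·x + 5], [2·y, 2·x - 2·y]].
At the point, J = [[-2.000, 0.000], [2.000, 3.000]] (det J = -6.000).
Solving J·Δ = −F gives Δ = (-0.500, -2.000).
Then the next iterate is (x, y)₁ = (2.000, -1.000).

(2.000, -1.000)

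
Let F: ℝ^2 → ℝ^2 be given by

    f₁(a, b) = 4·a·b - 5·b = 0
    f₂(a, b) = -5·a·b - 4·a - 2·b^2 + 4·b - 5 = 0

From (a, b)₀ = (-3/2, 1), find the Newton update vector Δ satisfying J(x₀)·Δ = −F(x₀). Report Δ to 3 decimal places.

(0.478, -0.826)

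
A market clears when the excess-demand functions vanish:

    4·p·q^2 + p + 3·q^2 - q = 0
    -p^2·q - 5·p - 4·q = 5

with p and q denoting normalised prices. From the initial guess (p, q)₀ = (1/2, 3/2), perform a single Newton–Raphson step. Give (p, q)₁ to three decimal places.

At (1/2, 3/2): F = (10.250, -13.875).
Jacobian J = [[4·q^2 + 1, 8·p·q + 6·q - 1], [-2·p·q - 5, -p^2 - 4]].
At the point, J = [[10.000, 14.000], [-6.500, -4.250]] (det J = 48.500).
Solving J·Δ = −F gives Δ = (-3.107, 1.487).
Then the next iterate is (p, q)₁ = (-2.607, 2.987).

(-2.607, 2.987)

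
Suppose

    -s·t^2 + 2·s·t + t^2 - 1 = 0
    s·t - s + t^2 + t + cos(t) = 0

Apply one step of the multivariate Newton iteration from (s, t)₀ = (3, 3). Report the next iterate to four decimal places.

(8.2457, 0.2105)

At (3, 3): F = (-1.0000, 17.010008).
Jacobian J = [[-t^2 + 2·t, -2·s·t + 2·s + 2·t], [t - 1, s + 2·t - sin(t) + 1]].
At the point, J = [[-3.0000, -6.0000], [2.0000, 9.858880]] (det J = -17.576640).
Solving J·Δ = −F gives Δ = (5.2457, -2.7895).
Then the next iterate is (s, t)₁ = (8.2457, 0.2105).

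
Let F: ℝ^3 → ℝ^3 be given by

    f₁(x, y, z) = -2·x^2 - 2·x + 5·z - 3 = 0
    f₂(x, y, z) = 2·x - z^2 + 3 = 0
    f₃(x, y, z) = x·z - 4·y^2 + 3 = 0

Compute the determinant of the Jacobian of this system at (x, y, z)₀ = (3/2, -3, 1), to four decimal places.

-144.0000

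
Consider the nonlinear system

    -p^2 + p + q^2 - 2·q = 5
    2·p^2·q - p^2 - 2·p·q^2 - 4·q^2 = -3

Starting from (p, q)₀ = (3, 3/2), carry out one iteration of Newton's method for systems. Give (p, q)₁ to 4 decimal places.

At (3, 3/2): F = (-11.7500, -1.5000).
Jacobian J = [[-2·p + 1, 2·q - 2], [4·p·q - 2·p - 2·q^2, 2·p^2 - 4·p·q - 8·q]].
At the point, J = [[-5.0000, 1.0000], [7.5000, -12.0000]] (det J = 52.5000).
Solving J·Δ = −F gives Δ = (-2.7143, -1.8214).
Then the next iterate is (p, q)₁ = (0.2857, -0.3214).

(0.2857, -0.3214)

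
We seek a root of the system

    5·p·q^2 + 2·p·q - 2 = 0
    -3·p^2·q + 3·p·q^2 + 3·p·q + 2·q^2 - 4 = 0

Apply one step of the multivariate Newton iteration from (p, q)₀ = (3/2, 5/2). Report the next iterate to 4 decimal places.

At (3/2, 5/2): F = (52.3750, 31.0000).
Jacobian J = [[5·q^2 + 2·q, 10·p·q + 2·p], [-6·p·q + 3·q^2 + 3·q, -3·p^2 + 6·p·q + 3·p + 4·q]].
At the point, J = [[36.2500, 40.5000], [3.7500, 30.2500]] (det J = 944.6875).
Solving J·Δ = −F gives Δ = (-0.3481, -0.9816).
Then the next iterate is (p, q)₁ = (1.1519, 1.5184).

(1.1519, 1.5184)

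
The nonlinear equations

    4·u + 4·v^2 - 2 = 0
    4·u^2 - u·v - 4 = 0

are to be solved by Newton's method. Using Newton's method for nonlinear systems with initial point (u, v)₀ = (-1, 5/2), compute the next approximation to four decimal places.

At (-1, 5/2): F = (19.0000, 2.5000).
Jacobian J = [[4, 8·v], [8·u - v, -u]].
At the point, J = [[4.0000, 20.0000], [-10.5000, 1.0000]] (det J = 214.0000).
Solving J·Δ = −F gives Δ = (0.1449, -0.9790).
Then the next iterate is (u, v)₁ = (-0.8551, 1.5210).

(-0.8551, 1.5210)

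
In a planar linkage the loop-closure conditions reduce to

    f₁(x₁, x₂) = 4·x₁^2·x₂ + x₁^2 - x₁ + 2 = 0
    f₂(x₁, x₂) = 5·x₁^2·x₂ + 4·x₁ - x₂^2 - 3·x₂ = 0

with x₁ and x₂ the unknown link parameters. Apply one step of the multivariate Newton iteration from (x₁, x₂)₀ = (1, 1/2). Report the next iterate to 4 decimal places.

(0.5161, 0.1048)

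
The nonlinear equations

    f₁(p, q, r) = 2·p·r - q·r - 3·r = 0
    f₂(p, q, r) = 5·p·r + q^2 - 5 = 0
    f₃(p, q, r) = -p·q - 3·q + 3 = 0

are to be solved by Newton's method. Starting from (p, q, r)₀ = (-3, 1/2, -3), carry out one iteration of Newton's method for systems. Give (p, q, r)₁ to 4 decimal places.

At (-3, 1/2, -3): F = (28.5000, 40.2500, 3.0000).
Jacobian J = [[2·r, -r, 2·p - q - 3], [5·r, 2·q, 5·p], [-q, -p - 3, 0]].
At the point, J = [[-6.0000, 3.0000, -9.5000], [-15.0000, 1.0000, -15.0000], [-0.5000, 0.0000, 0.0000]] (det J = 17.7500).
Solving J·Δ = −F gives Δ = (6.0000, -10.1444, -3.9930).
Then the next iterate is (p, q, r)₁ = (3.0000, -9.6444, -6.9930).

(3.0000, -9.6444, -6.9930)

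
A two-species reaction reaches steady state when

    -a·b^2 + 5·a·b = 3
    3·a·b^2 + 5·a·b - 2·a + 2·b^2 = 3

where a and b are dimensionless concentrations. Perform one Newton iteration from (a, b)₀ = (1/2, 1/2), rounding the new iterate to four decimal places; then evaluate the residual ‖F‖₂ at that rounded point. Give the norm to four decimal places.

1.1733

At (1/2, 1/2): F = (-1.8750, -1.8750).
Jacobian J = [[-b^2 + 5·b, -2·a·b + 5·a], [3·b^2 + 5·b - 2, 6·a·b + 5·a + 4·b]].
At the point, J = [[2.2500, 2.0000], [1.2500, 6.0000]] (det J = 11.0000).
Solving J·Δ = −F gives Δ = (0.6818, 0.1705).
Then the next iterate is (a, b)₁ = (1.1818, 0.6705).
Re-evaluating at (1.1818, 0.6705): F = (0.430682, 1.091431), so ‖F‖₂ = 1.1733.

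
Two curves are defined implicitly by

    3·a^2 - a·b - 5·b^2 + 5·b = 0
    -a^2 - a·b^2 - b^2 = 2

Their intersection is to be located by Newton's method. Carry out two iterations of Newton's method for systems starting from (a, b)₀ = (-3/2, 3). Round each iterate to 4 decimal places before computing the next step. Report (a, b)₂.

At (-3/2, 3): F = (-18.7500, 0.2500).
Jacobian J = [[6·a - b, -a - 10·b + 5], [-2·a - b^2, -2·a·b - 2·b]].
At the point, J = [[-12.0000, -23.5000], [-6.0000, 3.0000]] (det J = -177.0000).
Solving J·Δ = −F gives Δ = (-0.2846, -0.6525).
Then the next iterate is (a, b)₁ = (-1.7846, 2.3475).
Round to (-1.7846, 2.3475) and repeat: F = (-2.072541, -0.861058), J = [[-13.0551, -16.6904], [-1.941556, 3.683697]].
Δ = (-0.2734, 0.0897), so (a, b)₂ = (-2.0580, 2.4372).

(-2.0580, 2.4372)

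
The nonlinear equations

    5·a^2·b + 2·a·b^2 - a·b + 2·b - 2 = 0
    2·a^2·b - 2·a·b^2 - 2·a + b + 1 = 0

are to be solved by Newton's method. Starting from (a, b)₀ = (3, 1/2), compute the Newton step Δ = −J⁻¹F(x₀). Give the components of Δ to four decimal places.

At (3, 1/2): F = (21.5000, 3.0000).
Jacobian J = [[10·a·b + 2·b^2 - b, 5·a^2 + 4·a·b - a + 2], [4·a·b - 2·b^2 - 2, 2·a^2 - 4·a·b + 1]].
At the point, J = [[15.0000, 50.0000], [3.5000, 13.0000]] (det J = 20.0000).
Solving J·Δ = −F gives Δ = (-6.4750, 1.5125).

(-6.4750, 1.5125)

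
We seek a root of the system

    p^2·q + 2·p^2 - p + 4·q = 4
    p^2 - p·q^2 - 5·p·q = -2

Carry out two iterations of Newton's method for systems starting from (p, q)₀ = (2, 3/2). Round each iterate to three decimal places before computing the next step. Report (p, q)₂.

At (2, 3/2): F = (14.000, -13.500).
Jacobian J = [[2·p·q + 4·p - 1, p^2 + 4], [2·p - q^2 - 5·q, -2·p·q - 5·p]].
At the point, J = [[13.000, 8.000], [-5.750, -16.000]] (det J = -162.000).
Solving J·Δ = −F gives Δ = (-0.716, -0.586).
Then the next iterate is (p, q)₁ = (1.284, 0.914).
Round to (1.284, 0.914) and repeat: F = (3.17618, -3.29187), J = [[6.48315, 5.64866], [-2.83740, -8.76715]].
Δ = (-0.227, -0.302), so (p, q)₂ = (1.057, 0.612).

(1.057, 0.612)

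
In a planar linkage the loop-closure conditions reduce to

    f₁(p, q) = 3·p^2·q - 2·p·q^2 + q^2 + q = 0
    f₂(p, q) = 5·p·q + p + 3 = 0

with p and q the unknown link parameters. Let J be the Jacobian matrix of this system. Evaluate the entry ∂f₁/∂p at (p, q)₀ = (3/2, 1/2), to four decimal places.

4.0000

∂f₁/∂p = 6·p·q - 2·q^2.
At (3/2, 1/2) this is 4.0000.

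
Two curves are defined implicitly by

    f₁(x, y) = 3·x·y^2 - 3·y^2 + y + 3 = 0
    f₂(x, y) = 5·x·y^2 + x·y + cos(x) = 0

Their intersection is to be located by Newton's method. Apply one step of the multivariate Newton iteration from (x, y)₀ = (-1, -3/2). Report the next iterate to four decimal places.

At (-1, -3/2): F = (-12.0000, -9.209698).
Jacobian J = [[3·y^2, 6·x·y - 6·y + 1], [5·y^2 + y - sin(x), 10·x·y + x]].
At the point, J = [[6.7500, 19.0000], [10.591471, 14.0000]] (det J = -106.737949).
Solving J·Δ = −F gives Δ = (0.0654, 0.6083).
Then the next iterate is (x, y)₁ = (-0.9346, -0.8917).

(-0.9346, -0.8917)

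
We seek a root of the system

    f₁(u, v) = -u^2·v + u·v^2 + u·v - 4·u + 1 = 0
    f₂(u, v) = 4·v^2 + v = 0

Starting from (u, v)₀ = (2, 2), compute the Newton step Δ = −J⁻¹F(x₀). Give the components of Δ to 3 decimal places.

(-1.559, -1.059)

At (2, 2): F = (-3.000, 18.000).
Jacobian J = [[-2·u·v + v^2 + v - 4, -u^2 + 2·u·v + u], [0, 8·v + 1]].
At the point, J = [[-6.000, 6.000], [0.000, 17.000]] (det J = -102.000).
Solving J·Δ = −F gives Δ = (-1.559, -1.059).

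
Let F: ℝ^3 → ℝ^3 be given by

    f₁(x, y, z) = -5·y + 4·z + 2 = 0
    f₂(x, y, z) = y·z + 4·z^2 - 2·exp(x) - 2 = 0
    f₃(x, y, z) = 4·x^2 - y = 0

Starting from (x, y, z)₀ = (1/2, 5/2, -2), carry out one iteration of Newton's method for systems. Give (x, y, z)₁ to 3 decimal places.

(0.139, -0.443, -1.054)

At (1/2, 5/2, -2): F = (-18.500, 5.70256, -1.500).
Jacobian J = [[0, -5, 4], [-2·exp(x), z, y + 8·z], [8·x, -1, 0]].
At the point, J = [[0.000, -5.000, 4.000], [-3.29744, -2.000, -13.500], [4.000, -1.000, 0.000]] (det J = 315.18977).
Solving J·Δ = −F gives Δ = (-0.361, -2.943, 0.946).
Then the next iterate is (x, y, z)₁ = (0.139, -0.443, -1.054).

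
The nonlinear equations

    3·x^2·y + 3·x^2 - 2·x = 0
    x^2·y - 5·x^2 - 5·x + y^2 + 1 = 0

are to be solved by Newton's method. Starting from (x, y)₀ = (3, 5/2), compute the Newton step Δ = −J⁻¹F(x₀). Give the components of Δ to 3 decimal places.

(-1.475, 0.054)

At (3, 5/2): F = (88.500, -30.250).
Jacobian J = [[6·x·y + 6·x - 2, 3·x^2], [2·x·y - 10·x - 5, x^2 + 2·y]].
At the point, J = [[61.000, 27.000], [-20.000, 14.000]] (det J = 1394.000).
Solving J·Δ = −F gives Δ = (-1.475, 0.054).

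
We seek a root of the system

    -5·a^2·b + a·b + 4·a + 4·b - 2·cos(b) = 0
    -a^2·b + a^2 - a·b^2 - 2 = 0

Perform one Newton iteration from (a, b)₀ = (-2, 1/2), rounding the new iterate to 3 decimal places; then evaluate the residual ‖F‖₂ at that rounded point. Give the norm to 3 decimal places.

7.154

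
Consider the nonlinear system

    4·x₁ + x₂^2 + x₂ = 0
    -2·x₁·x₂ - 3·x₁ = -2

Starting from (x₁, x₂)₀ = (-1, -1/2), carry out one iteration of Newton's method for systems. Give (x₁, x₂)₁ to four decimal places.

At (-1, -1/2): F = (-4.2500, 4.0000).
Jacobian J = [[4, 2·x₂ + 1], [-2·x₂ - 3, -2·x₁]].
At the point, J = [[4.0000, 0.0000], [-2.0000, 2.0000]] (det J = 8.0000).
Solving J·Δ = −F gives Δ = (1.0625, -0.9375).
Then the next iterate is (x₁, x₂)₁ = (0.0625, -1.4375).

(0.0625, -1.4375)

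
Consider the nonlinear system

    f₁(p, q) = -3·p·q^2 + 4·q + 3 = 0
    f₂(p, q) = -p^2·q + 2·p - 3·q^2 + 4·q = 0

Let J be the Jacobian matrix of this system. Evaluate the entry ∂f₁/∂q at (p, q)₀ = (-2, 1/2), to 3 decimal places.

10.000

∂f₁/∂q = -6·p·q + 4.
At (-2, 1/2) this is 10.000.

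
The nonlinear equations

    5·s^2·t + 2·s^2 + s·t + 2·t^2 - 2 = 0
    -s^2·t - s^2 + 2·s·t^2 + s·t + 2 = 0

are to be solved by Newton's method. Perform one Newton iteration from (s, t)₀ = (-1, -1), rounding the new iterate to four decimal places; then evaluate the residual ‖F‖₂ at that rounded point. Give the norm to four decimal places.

2.4678

At (-1, -1): F = (-2.0000, 1.0000).
Jacobian J = [[10·s·t + 4·s + t, 5·s^2 + s + 4·t], [-2·s·t - 2·s + 2·t^2 + t, -s^2 + 4·s·t + s]].
At the point, J = [[5.0000, 0.0000], [1.0000, 2.0000]] (det J = 10.0000).
Solving J·Δ = −F gives Δ = (0.4000, -0.7000).
Then the next iterate is (s, t)₁ = (-0.6000, -1.7000).
Re-evaluating at (-0.6000, -1.7000): F = (2.4600, -0.1960), so ‖F‖₂ = 2.4678.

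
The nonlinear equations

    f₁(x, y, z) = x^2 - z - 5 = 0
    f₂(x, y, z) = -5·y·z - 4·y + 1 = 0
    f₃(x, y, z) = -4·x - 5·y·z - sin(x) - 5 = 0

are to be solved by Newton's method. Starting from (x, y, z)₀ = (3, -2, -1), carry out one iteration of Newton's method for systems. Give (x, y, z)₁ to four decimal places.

At (3, -2, -1): F = (5.0000, -1.0000, -27.141120).
Jacobian J = [[2·x, 0, -1], [0, -5·z - 4, -5·y], [-cos(x) - 4, -5·z, -5·y]].
At the point, J = [[6.0000, 0.0000, -1.0000], [0.0000, 1.0000, 10.0000], [-3.010008, 5.0000, 10.0000]] (det J = -243.010008).
Solving J·Δ = −F gives Δ = (-0.9141, 5.8474, -0.4847).
Then the next iterate is (x, y, z)₁ = (2.0859, 3.8474, -1.4847).

(2.0859, 3.8474, -1.4847)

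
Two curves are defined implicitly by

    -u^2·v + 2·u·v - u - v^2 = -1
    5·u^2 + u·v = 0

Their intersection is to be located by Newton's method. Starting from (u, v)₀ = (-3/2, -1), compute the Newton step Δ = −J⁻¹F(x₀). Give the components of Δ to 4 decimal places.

(0.7282, 0.7326)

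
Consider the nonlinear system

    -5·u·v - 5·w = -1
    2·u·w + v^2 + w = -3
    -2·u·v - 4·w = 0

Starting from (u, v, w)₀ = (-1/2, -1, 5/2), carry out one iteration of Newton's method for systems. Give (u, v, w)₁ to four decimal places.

(-0.9000, 0.0000, -0.2000)

At (-1/2, -1, 5/2): F = (-14.0000, 4.0000, -11.0000).
Jacobian J = [[-5·v, -5·u, -5], [2·w, 2·v, 2·u + 1], [-2·v, -2·u, -4]].
At the point, J = [[5.0000, 2.5000, -5.0000], [5.0000, -2.0000, 0.0000], [2.0000, 1.0000, -4.0000]] (det J = 45.0000).
Solving J·Δ = −F gives Δ = (-0.4000, 1.0000, -2.7000).
Then the next iterate is (u, v, w)₁ = (-0.9000, 0.0000, -0.2000).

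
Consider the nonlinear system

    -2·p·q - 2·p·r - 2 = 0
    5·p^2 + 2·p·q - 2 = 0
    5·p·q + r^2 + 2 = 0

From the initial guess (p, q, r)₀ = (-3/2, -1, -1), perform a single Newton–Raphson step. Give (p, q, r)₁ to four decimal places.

(-0.9003, -0.3150, 0.1821)

At (-3/2, -1, -1): F = (-8.0000, 12.2500, 10.5000).
Jacobian J = [[-2·q - 2·r, -2·p, -2·p], [10·p + 2·q, 2·p, 0], [5·q, 5·p, 2·r]].
At the point, J = [[4.0000, 3.0000, 3.0000], [-17.0000, -3.0000, 0.0000], [-5.0000, -7.5000, -2.0000]] (det J = 259.5000).
Solving J·Δ = −F gives Δ = (0.5997, 0.6850, 1.1821).
Then the next iterate is (p, q, r)₁ = (-0.9003, -0.3150, 0.1821).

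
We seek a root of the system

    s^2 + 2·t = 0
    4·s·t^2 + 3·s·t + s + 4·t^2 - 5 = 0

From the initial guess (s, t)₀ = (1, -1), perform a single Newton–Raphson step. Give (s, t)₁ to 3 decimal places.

(1.367, -0.867)

At (1, -1): F = (-1.000, 1.000).
Jacobian J = [[2·s, 2], [4·t^2 + 3·t + 1, 8·s·t + 3·s + 8·t]].
At the point, J = [[2.000, 2.000], [2.000, -13.000]] (det J = -30.000).
Solving J·Δ = −F gives Δ = (0.367, 0.133).
Then the next iterate is (s, t)₁ = (1.367, -0.867).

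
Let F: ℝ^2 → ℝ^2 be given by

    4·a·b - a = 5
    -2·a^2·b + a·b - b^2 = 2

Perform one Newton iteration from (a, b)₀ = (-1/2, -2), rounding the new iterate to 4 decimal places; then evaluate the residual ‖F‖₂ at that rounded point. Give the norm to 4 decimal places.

At (-1/2, -2): F = (-0.5000, -4.0000).
Jacobian J = [[4·b - 1, 4·a], [-4·a·b + b, -2·a^2 + a - 2·b]].
At the point, J = [[-9.0000, -2.0000], [-6.0000, 3.0000]] (det J = -39.0000).
Solving J·Δ = −F gives Δ = (-0.2436, 0.8462).
Then the next iterate is (a, b)₁ = (-0.7436, -1.1538).
Re-evaluating at (-0.7436, -1.1538): F = (-0.824537, -1.197322), so ‖F‖₂ = 1.4538.

1.4538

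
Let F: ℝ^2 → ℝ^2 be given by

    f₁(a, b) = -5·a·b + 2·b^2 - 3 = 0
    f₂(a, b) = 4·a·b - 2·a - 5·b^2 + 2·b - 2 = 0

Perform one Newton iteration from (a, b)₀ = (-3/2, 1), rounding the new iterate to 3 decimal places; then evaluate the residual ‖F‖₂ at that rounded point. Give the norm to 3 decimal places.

1.715

At (-3/2, 1): F = (6.500, -8.000).
Jacobian J = [[-5·b, -5·a + 4·b], [4·b - 2, 4·a - 10·b + 2]].
At the point, J = [[-5.000, 11.500], [2.000, -14.000]] (det J = 47.000).
Solving J·Δ = −F gives Δ = (-0.021, -0.574).
Then the next iterate is (a, b)₁ = (-1.521, 0.426).
Re-evaluating at (-1.521, 0.426): F = (0.60268, -1.60516), so ‖F‖₂ = 1.715.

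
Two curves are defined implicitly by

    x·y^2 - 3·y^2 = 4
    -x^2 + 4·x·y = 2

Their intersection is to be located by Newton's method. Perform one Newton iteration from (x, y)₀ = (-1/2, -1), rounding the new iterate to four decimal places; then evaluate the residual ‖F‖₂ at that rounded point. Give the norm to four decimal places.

6.5109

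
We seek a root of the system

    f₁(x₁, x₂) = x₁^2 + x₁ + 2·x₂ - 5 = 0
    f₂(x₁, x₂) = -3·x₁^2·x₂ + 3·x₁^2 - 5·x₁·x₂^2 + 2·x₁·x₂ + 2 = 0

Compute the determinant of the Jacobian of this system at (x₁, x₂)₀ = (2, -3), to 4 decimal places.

J = [[2·x₁ + 1, 2], [-6·x₁·x₂ + 6·x₁ - 5·x₂^2 + 2·x₂, -3·x₁^2 - 10·x₁·x₂ + 2·x₁]].
At the point, J = [[5.0000, 2.0000], [-3.0000, 52.0000]].
det J = 266.0000.

266.0000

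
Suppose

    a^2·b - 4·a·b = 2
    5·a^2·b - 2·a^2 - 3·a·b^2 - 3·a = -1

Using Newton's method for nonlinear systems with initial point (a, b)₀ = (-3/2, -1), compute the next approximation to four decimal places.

At (-3/2, -1): F = (-10.2500, -5.7500).
Jacobian J = [[2·a·b - 4·b, a^2 - 4·a], [10·a·b - 4·a - 3·b^2 - 3, 5·a^2 - 6·a·b]].
At the point, J = [[7.0000, 8.2500], [15.0000, 2.2500]] (det J = -108.0000).
Solving J·Δ = −F gives Δ = (0.2257, 1.0509).
Then the next iterate is (a, b)₁ = (-1.2743, 0.0509).

(-1.2743, 0.0509)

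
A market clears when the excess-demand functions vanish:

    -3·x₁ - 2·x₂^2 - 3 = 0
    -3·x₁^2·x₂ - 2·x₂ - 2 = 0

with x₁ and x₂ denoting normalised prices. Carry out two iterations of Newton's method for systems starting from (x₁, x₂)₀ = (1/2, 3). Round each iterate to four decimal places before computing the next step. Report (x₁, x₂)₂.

(0.9748, -0.5196)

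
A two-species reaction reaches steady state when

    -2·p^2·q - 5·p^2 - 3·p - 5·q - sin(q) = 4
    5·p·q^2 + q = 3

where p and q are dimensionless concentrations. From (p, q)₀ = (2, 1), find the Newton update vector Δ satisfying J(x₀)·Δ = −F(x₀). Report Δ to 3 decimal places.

(-1.393, -0.049)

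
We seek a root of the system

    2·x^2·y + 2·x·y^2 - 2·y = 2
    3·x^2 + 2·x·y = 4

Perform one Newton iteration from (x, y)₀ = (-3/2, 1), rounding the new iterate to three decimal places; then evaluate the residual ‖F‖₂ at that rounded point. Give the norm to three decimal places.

2.231

At (-3/2, 1): F = (-2.500, -0.250).
Jacobian J = [[4·x·y + 2·y^2, 2·x^2 + 4·x·y - 2], [6·x + 2·y, 2·x]].
At the point, J = [[-4.000, -3.500], [-7.000, -3.000]] (det J = -12.500).
Solving J·Δ = −F gives Δ = (0.530, -1.320).
Then the next iterate is (x, y)₁ = (-0.970, -0.320).
Re-evaluating at (-0.970, -0.320): F = (-2.16083, -0.55650), so ‖F‖₂ = 2.231.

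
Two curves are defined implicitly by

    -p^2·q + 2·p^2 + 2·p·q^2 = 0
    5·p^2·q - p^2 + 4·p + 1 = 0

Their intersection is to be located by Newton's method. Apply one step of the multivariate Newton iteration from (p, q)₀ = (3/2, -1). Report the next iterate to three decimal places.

At (3/2, -1): F = (9.750, -6.500).
Jacobian J = [[-2·p·q + 4·p + 2·q^2, -p^2 + 4·p·q], [10·p·q - 2·p + 4, 5·p^2]].
At the point, J = [[11.000, -8.250], [-14.000, 11.250]] (det J = 8.250).
Solving J·Δ = −F gives Δ = (-6.795, -7.879).
Then the next iterate is (p, q)₁ = (-5.295, -8.879).

(-5.295, -8.879)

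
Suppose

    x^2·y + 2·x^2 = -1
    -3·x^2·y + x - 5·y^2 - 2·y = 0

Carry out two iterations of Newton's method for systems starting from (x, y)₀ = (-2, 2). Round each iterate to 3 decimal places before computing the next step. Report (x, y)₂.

At (-2, 2): F = (17.000, -50.000).
Jacobian J = [[2·x·y + 4·x, x^2], [-6·x·y + 1, -3·x^2 - 10·y - 2]].
At the point, J = [[-16.000, 4.000], [25.000, -34.000]] (det J = 444.000).
Solving J·Δ = −F gives Δ = (0.851, -0.845).
Then the next iterate is (x, y)₁ = (-1.149, 1.155).
Round to (-1.149, 1.155) and repeat: F = (5.16523, -14.70362), J = [[-7.25019, 1.32020], [8.96257, -17.51060]].
Δ = (0.617, -0.524), so (x, y)₂ = (-0.532, 0.631).

(-0.532, 0.631)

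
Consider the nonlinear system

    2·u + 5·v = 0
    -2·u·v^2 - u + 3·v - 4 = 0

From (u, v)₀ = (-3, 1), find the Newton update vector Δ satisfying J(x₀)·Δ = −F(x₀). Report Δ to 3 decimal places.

(1.222, -0.289)

At (-3, 1): F = (-1.000, 8.000).
Jacobian J = [[2, 5], [-2·v^2 - 1, -4·u·v + 3]].
At the point, J = [[2.000, 5.000], [-3.000, 15.000]] (det J = 45.000).
Solving J·Δ = −F gives Δ = (1.222, -0.289).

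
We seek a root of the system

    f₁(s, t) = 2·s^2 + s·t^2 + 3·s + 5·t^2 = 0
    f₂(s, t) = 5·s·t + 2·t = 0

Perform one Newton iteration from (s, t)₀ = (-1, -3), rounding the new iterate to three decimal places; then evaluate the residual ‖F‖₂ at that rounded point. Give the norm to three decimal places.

At (-1, -3): F = (35.000, 9.000).
Jacobian J = [[4·s + t^2 + 3, 2·s·t + 10·t], [5·t, 5·s + 2]].
At the point, J = [[8.000, -24.000], [-15.000, -3.000]] (det J = -384.000).
Solving J·Δ = −F gives Δ = (0.289, 1.555).
Then the next iterate is (s, t)₁ = (-0.711, -1.445).
Re-evaluating at (-0.711, -1.445): F = (7.83358, 2.24697), so ‖F‖₂ = 8.149.

8.149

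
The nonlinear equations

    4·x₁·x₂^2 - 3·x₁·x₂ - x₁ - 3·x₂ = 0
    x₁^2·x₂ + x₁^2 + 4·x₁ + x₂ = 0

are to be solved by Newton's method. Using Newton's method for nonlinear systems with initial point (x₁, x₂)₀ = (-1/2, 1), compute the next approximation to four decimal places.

At (-1/2, 1): F = (-3.0000, -0.5000).
Jacobian J = [[4·x₂^2 - 3·x₂ - 1, 8·x₁·x₂ - 3·x₁ - 3], [2·x₁·x₂ + 2·x₁ + 4, x₁^2 + 1]].
At the point, J = [[0.0000, -5.5000], [2.0000, 1.2500]] (det J = 11.0000).
Solving J·Δ = −F gives Δ = (0.5909, -0.5455).
Then the next iterate is (x₁, x₂)₁ = (0.0909, 0.4545).

(0.0909, 0.4545)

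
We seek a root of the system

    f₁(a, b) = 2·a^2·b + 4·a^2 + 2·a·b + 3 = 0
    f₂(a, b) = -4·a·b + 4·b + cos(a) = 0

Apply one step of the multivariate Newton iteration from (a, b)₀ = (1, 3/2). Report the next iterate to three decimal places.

(1.079, -2.086)

At (1, 3/2): F = (13.000, 0.54030).
Jacobian J = [[4·a·b + 8·a + 2·b, 2·a^2 + 2·a], [-4·b - sin(a), -4·a + 4]].
At the point, J = [[17.000, 4.000], [-6.84147, 0.000]] (det J = 27.36588).
Solving J·Δ = −F gives Δ = (0.079, -3.586).
Then the next iterate is (a, b)₁ = (1.079, -2.086).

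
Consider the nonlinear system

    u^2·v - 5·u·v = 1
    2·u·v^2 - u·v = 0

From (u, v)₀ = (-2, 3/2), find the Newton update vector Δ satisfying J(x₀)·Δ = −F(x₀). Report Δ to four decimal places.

(1.2473, -0.2258)

At (-2, 3/2): F = (20.0000, -6.0000).
Jacobian J = [[2·u·v - 5·v, u^2 - 5·u], [2·v^2 - v, 4·u·v - u]].
At the point, J = [[-13.5000, 14.0000], [3.0000, -10.0000]] (det J = 93.0000).
Solving J·Δ = −F gives Δ = (1.2473, -0.2258).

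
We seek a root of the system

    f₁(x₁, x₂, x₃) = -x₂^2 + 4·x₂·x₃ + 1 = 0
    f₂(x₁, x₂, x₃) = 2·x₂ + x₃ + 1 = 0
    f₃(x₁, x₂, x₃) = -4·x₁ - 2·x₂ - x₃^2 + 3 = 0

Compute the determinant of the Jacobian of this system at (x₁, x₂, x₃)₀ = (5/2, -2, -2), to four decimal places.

-48.0000

J = [[0, -2·x₂ + 4·x₃, 4·x₂], [0, 2, 1], [-4, -2, -2·x₃]].
At the point, J = [[0.0000, -4.0000, -8.0000], [0.0000, 2.0000, 1.0000], [-4.0000, -2.0000, 4.0000]].
det J = -48.0000.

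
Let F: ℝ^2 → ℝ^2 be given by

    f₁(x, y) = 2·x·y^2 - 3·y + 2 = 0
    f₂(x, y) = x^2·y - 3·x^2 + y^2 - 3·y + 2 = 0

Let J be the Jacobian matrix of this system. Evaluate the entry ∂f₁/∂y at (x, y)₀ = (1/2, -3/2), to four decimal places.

∂f₁/∂y = 4·x·y - 3.
At (1/2, -3/2) this is -6.0000.

-6.0000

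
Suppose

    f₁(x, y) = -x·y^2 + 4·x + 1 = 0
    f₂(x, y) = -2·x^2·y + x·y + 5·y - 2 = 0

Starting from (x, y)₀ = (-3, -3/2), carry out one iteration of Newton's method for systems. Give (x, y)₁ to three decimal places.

At (-3, -3/2): F = (-4.250, 22.000).
Jacobian J = [[-y^2 + 4, -2·x·y], [-4·x·y + y, -2·x^2 + x + 5]].
At the point, J = [[1.750, -9.000], [-19.500, -16.000]] (det J = -203.500).
Solving J·Δ = −F gives Δ = (1.307, -0.218).
Then the next iterate is (x, y)₁ = (-1.693, -1.718).

(-1.693, -1.718)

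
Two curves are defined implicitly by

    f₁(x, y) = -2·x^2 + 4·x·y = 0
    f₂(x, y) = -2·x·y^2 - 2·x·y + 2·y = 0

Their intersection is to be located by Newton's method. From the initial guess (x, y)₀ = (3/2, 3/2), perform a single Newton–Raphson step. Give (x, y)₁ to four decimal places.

(1.4000, 0.7500)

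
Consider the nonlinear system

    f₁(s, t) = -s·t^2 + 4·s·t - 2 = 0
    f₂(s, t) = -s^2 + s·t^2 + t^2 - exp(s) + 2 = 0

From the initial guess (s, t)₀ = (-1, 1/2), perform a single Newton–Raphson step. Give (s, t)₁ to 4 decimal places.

(-1.3359, -0.9459)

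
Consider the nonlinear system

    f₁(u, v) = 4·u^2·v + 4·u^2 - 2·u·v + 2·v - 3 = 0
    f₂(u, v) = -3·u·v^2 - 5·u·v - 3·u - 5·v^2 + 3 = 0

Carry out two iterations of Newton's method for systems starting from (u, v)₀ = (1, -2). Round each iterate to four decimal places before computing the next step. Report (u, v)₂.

(1.2691, -0.7192)

At (1, -2): F = (-7.0000, -22.0000).
Jacobian J = [[8·u·v + 8·u - 2·v, 4·u^2 - 2·u + 2], [-3·v^2 - 5·v - 3, -6·u·v - 5·u - 10·v]].
At the point, J = [[-4.0000, 4.0000], [-5.0000, 27.0000]] (det J = -88.0000).
Solving J·Δ = −F gives Δ = (-1.1477, 0.6023).
Then the next iterate is (u, v)₁ = (-0.1477, -1.3977).
Round to (-0.1477, -1.3977) and repeat: F = (-6.242984, -6.491303), J = [[3.265322, 2.382661], [-1.872196, 13.476858]].
Δ = (1.4168, 0.6785), so (u, v)₂ = (1.2691, -0.7192).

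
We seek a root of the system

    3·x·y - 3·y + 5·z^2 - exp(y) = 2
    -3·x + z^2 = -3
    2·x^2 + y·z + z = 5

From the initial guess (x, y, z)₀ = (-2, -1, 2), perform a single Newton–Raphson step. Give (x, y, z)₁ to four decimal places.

(-2.9546, -6.3185, -1.9660)

At (-2, -1, 2): F = (26.632121, 13.0000, 3.0000).
Jacobian J = [[3·y, 3·x - exp(y) - 3, 10·z], [-3, 0, 2·z], [4·x, z, y + 1]].
At the point, J = [[-3.0000, -9.367879, 20.0000], [-3.0000, 0.0000, 4.0000], [-8.0000, 2.0000, 0.0000]] (det J = 203.772142).
Solving J·Δ = −F gives Δ = (-0.9546, -5.3185, -3.9660).
Then the next iterate is (x, y, z)₁ = (-2.9546, -6.3185, -1.9660).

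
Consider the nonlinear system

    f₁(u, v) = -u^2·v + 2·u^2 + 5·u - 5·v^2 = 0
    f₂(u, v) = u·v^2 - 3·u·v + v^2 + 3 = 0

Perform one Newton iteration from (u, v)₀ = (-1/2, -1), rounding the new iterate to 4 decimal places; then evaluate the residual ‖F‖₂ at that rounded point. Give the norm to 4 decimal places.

3.8554

At (-1/2, -1): F = (-6.7500, 2.0000).
Jacobian J = [[-2·u·v + 4·u + 5, -u^2 - 10·v], [v^2 - 3·v, 2·u·v - 3·u + 2·v]].
At the point, J = [[2.0000, 9.7500], [4.0000, 0.5000]] (det J = -38.0000).
Solving J·Δ = −F gives Δ = (-0.6020, 0.8158).
Then the next iterate is (u, v)₁ = (-1.1020, -0.1842).
Re-evaluating at (-1.1020, -0.1842): F = (-3.027147, 2.387574), so ‖F‖₂ = 3.8554.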